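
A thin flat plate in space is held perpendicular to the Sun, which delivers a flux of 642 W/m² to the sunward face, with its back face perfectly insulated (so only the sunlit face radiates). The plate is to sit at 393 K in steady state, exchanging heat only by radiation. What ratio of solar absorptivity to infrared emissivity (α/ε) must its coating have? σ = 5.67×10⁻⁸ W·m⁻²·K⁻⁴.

Balance: αS·A = εσ·1A·T⁴ ⇒ α/ε = σT⁴/S.
α/ε = 5.67×10⁻⁸·(393)⁴/642 = 5.67×10⁻⁸·2.385×10¹⁰/642.

α/ε ≈ 2.11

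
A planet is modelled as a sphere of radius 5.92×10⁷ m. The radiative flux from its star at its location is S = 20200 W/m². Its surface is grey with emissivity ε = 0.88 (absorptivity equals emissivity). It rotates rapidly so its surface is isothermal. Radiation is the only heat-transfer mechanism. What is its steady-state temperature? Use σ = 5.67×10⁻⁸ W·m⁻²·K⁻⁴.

At equilibrium, absorbed power = emitted power.
Absorbing cross-section = πr² = 1.101×10¹⁶ m²; emitting surface = 4πr² = 4.404×10¹⁶ m² (ratio 4).
εS·A_cross = εσ·A_surf·T⁴  ⇒  T⁴ = S/(4σ)   (ε cancels).
T⁴ = 20200/(4·5.67×10⁻⁸) = 8.907×10¹⁰ K⁴.
T = (8.907×10¹⁰)^(1/4).

T ≈ 546 K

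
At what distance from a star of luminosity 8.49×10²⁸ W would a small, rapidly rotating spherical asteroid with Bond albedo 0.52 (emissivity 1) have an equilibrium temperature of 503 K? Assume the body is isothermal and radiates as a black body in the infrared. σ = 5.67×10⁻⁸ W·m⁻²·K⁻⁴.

d ≈ 4.73×10¹¹ m

For an isothermal black-emitting sphere, (1−a)S·πr² = σ·4πr²·T⁴ ⇒ S = 4σT⁴/(1−a).
S = 4·5.67×10⁻⁸·(503)⁴/0.480 = 30250 W/m².
Flux falls as S = L/(4πd²), so d = √(L/(4πS)) = √(8.49×10²⁸/(4π·30250)).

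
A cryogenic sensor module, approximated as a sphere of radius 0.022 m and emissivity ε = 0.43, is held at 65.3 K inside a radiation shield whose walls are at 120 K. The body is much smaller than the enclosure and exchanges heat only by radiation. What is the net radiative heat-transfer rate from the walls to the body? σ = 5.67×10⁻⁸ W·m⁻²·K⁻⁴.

P_net ≈ 0.0281 W

For a small grey body in a large enclosure: P_net = εσA(T_body⁴ − T_wall⁴).
A = 4πr² = 0.006082 m²; T_body⁴ − T_wall⁴ = 1.818×10⁷ − 2.074×10⁸ = -1.892×10⁸ K⁴.
|P_net| = 0.43·5.67×10⁻⁸·0.006082·1.892×10⁸.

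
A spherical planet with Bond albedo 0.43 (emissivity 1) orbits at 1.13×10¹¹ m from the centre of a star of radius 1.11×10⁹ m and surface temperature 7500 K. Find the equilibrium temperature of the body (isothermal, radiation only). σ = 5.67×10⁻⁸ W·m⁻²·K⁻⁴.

The star's surface emits σT_*⁴; at distance d the flux is S = σT_*⁴(R_*/d)².
S = 5.67×10⁻⁸·(7500)⁴·(1.11×10⁹/1.13×10¹¹)² = 17310 W/m².
For an isothermal sphere T⁴ = (1−a)S/(4σ) = 4.351×10¹⁰ K⁴.

T ≈ 457 K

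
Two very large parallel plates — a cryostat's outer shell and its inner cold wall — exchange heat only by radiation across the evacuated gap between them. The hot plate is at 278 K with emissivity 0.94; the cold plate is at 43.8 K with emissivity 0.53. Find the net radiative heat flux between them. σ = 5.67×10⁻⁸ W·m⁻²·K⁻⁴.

q ≈ 174 W/m²

For two infinite grey parallel plates, q = σ(T₁⁴ − T₂⁴)/(1/ε₁ + 1/ε₂ − 1).
T₁⁴ − T₂⁴ = 5.973×10⁹ − 3.680×10⁶ = 5.969×10⁹ K⁴.
1/ε₁ + 1/ε₂ − 1 = 1.064 + 1.887 − 1 = 1.951.
q = 5.67×10⁻⁸ × 5.969×10⁹ / 1.951.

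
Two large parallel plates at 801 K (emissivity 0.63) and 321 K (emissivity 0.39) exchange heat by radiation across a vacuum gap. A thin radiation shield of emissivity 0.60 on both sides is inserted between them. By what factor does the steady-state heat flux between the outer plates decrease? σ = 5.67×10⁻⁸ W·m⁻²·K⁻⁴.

Without shield: q₀ = σΔ(T⁴)/(1/ε₁+1/ε₂−1) with denominator 3.151.
With shield the two gaps are in series; the resistances add: (1/ε₁+1/ε_s−1)+(1/ε_s+1/ε₂−1) = 2.254+3.231 = 5.485.
Heat-flux ratio q₀/q = 5.485/3.151.

factor ≈ 1.74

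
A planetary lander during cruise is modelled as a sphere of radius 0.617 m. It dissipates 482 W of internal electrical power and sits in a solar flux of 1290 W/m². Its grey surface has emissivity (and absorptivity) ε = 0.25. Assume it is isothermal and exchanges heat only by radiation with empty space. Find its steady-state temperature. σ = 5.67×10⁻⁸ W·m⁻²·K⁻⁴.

T ≈ 336 K

At steady state, absorbed solar power + internal power = radiated power.
Absorbed: α·S·A_cross = 0.25·1290·1.196 = 385.7 W (cross-section πr²).
Total input = 385.7 + 482 = 867.7 W.
Radiated: εσ·A_surf·T⁴ with A_surf = 4πr² = 4.784 m².
T⁴ = 867.7/(0.25·5.67×10⁻⁸·4.784) = 1.280×10¹⁰ K⁴.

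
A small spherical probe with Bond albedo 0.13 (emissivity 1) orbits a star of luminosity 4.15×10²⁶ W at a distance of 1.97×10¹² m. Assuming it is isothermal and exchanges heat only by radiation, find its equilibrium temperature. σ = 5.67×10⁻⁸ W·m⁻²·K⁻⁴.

First find the stellar flux at distance d: S = L/(4πd²) = 4.15×10²⁶/(4π·(1.97×10¹²)²) = 8.510 W/m².
For an isothermal sphere, absorbed (1−a)S·πr² = emitted σ·4πr²·T⁴, so T⁴ = (1−a)S/(4σ).
T⁴ = 0.870·8.510/(4·5.67×10⁻⁸) = 3.264×10⁷ K⁴.

T ≈ 75.6 K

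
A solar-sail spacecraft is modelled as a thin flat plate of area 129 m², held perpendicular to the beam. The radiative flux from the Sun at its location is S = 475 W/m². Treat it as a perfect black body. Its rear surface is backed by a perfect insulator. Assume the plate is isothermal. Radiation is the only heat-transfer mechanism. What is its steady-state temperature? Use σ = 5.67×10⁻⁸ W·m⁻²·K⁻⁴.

At equilibrium, absorbed power = emitted power.
Absorbing cross-section = A = 129.0 m²; emitting surface = A = 129.0 m² (ratio 1).
S·A_cross = εσ·A_surf·T⁴  ⇒  T⁴ = S/(1σ).
T⁴ = 1.00·475/(1·5.67×10⁻⁸) = 8.377×10⁹ K⁴.
T = (8.377×10⁹)^(1/4).

T ≈ 303 K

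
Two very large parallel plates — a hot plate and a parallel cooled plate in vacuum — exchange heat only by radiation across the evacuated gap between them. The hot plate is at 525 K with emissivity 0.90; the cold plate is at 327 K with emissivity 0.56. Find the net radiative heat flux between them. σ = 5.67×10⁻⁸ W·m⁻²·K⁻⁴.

q ≈ 1930 W/m²

For two infinite grey parallel plates, q = σ(T₁⁴ − T₂⁴)/(1/ε₁ + 1/ε₂ − 1).
T₁⁴ − T₂⁴ = 7.597×10¹⁰ − 1.143×10¹⁰ = 6.454×10¹⁰ K⁴.
1/ε₁ + 1/ε₂ − 1 = 1.111 + 1.786 − 1 = 1.897.
q = 5.67×10⁻⁸ × 6.454×10¹⁰ / 1.897.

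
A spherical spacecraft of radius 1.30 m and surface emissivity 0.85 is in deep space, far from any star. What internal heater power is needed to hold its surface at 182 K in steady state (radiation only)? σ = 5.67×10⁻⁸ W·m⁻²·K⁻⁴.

P = εσ·4πr²·T⁴.
4πr² = 21.24 m²; T⁴ = 1.097×10⁹ K⁴.
P = 0.85·5.67×10⁻⁸·21.24·1.097×10⁹.

P ≈ 1120 W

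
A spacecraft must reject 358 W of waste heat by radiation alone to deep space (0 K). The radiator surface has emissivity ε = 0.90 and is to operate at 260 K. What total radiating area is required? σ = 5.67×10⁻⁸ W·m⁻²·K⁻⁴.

A ≈ 1.54 m²

P = εσA T⁴ ⇒ A = P/(εσT⁴).
T⁴ = 4.570×10⁹ K⁴.
A = 358/(0.90 × 5.67×10⁻⁸ × 4.570×10⁹).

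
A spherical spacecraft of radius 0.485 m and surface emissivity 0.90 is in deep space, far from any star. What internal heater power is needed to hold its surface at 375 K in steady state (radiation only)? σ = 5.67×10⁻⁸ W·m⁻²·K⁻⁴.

P ≈ 2980 W

P = εσ·4πr²·T⁴.
4πr² = 2.956 m²; T⁴ = 1.978×10¹⁰ K⁴.
P = 0.90·5.67×10⁻⁸·2.956·1.978×10¹⁰.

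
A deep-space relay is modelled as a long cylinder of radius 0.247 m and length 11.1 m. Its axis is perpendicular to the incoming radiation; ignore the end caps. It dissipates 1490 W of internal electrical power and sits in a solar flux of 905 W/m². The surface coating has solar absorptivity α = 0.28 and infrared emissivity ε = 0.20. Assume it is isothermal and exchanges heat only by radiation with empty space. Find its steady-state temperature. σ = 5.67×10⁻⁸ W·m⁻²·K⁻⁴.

T ≈ 348 K

At steady state, absorbed solar power + internal power = radiated power.
Absorbed: α·S·A_cross = 0.28·905·5.483 = 1389 W (cross-section 2rL).
Total input = 1389 + 1490 = 2879 W.
Radiated: εσ·A_surf·T⁴ with A_surf = 2πrL = 17.23 m².
T⁴ = 2879/(0.20·5.67×10⁻⁸·17.23) = 1.474×10¹⁰ K⁴.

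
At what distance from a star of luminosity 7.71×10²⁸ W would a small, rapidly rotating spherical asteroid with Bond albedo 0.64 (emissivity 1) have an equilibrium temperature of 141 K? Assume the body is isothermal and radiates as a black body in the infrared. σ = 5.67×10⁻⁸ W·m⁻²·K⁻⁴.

For an isothermal black-emitting sphere, (1−a)S·πr² = σ·4πr²·T⁴ ⇒ S = 4σT⁴/(1−a).
S = 4·5.67×10⁻⁸·(141)⁴/0.360 = 249.0 W/m².
Flux falls as S = L/(4πd²), so d = √(L/(4πS)) = √(7.71×10²⁸/(4π·249.0)).

d ≈ 4.96×10¹² m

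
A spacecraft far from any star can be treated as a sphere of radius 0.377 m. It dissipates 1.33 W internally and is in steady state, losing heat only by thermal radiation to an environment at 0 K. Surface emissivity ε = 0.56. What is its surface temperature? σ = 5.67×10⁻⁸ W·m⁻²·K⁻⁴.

Steady state: internal power = radiated power, P = εσA T⁴.
Radiating area A = 4πr² = 1.786 m².
T⁴ = P/(εσA) = 1.33/(0.56·5.67×10⁻⁸·1.786) = 2.345×10⁷ K⁴.
T = (2.345×10⁷)^(1/4).

T ≈ 69.6 K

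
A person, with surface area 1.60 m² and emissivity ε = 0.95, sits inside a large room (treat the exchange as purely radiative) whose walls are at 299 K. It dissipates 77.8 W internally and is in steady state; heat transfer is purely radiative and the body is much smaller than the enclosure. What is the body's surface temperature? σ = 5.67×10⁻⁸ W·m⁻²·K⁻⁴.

For a small grey body in a large enclosure, net radiated power = εσA(T⁴ − T_w⁴).
Steady state: P = εσA(T⁴ − T_w⁴) with A = 1.60 m².
T⁴ = P/(εσA) + T_w⁴ = 77.8/(0.95·5.67×10⁻⁸·1.600) + (299)⁴
    = 9.027×10⁸ + 7.993×10⁹ = 8.895×10⁹ K⁴.

T ≈ 307 K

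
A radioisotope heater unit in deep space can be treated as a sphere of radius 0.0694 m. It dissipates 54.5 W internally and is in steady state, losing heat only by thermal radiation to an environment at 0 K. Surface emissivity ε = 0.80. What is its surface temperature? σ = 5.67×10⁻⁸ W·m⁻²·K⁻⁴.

T ≈ 375 K

Steady state: internal power = radiated power, P = εσA T⁴.
Radiating area A = 4πr² = 0.06052 m².
T⁴ = P/(εσA) = 54.5/(0.80·5.67×10⁻⁸·0.06052) = 1.985×10¹⁰ K⁴.
T = (1.985×10¹⁰)^(1/4).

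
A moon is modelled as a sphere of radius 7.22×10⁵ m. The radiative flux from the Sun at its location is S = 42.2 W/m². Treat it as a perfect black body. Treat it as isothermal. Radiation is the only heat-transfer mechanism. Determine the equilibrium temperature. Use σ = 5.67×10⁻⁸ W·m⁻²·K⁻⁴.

At equilibrium, absorbed power = emitted power.
Absorbing cross-section = πr² = 1.638×10¹² m²; emitting surface = 4πr² = 6.551×10¹² m² (ratio 4).
S·A_cross = εσ·A_surf·T⁴  ⇒  T⁴ = S/(4σ).
T⁴ = 1.00·42.2/(4·5.67×10⁻⁸) = 1.861×10⁸ K⁴.
T = (1.861×10⁸)^(1/4).

T ≈ 117 K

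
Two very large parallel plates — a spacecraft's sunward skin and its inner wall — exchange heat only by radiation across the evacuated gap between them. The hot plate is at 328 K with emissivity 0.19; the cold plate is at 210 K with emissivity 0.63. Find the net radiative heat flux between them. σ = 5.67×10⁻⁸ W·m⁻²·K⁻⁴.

For two infinite grey parallel plates, q = σ(T₁⁴ − T₂⁴)/(1/ε₁ + 1/ε₂ − 1).
T₁⁴ − T₂⁴ = 1.157×10¹⁰ − 1.945×10⁹ = 9.630×10⁹ K⁴.
1/ε₁ + 1/ε₂ − 1 = 5.263 + 1.587 − 1 = 5.850.
q = 5.67×10⁻⁸ × 9.630×10⁹ / 5.850.

q ≈ 93.3 W/m²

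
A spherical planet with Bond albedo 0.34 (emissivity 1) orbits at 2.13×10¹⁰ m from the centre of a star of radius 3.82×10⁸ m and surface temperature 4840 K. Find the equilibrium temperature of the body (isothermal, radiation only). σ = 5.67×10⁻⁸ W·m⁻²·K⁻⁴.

T ≈ 413 K

The star's surface emits σT_*⁴; at distance d the flux is S = σT_*⁴(R_*/d)².
S = 5.67×10⁻⁸·(4840)⁴·(3.82×10⁸/2.13×10¹⁰)² = 10010 W/m².
For an isothermal sphere T⁴ = (1−a)S/(4σ) = 2.912×10¹⁰ K⁴.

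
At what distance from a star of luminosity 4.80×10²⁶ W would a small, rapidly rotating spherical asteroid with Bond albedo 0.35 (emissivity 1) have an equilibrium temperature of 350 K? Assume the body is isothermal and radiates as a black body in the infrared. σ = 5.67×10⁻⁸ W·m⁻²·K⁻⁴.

d ≈ 8.54×10¹⁰ m

For an isothermal black-emitting sphere, (1−a)S·πr² = σ·4πr²·T⁴ ⇒ S = 4σT⁴/(1−a).
S = 4·5.67×10⁻⁸·(350)⁴/0.650 = 5236 W/m².
Flux falls as S = L/(4πd²), so d = √(L/(4πS)) = √(4.80×10²⁶/(4π·5236)).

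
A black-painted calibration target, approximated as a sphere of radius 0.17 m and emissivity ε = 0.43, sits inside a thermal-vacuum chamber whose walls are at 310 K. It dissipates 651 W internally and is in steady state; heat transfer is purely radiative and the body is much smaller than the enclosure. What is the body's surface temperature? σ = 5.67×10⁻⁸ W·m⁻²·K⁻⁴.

T ≈ 536 K

For a small grey body in a large enclosure, net radiated power = εσA(T⁴ − T_w⁴).
Steady state: P = εσA(T⁴ − T_w⁴) with A = 4πr² = 0.3632 m².
T⁴ = P/(εσA) + T_w⁴ = 651/(0.43·5.67×10⁻⁸·0.3632) + (310)⁴
    = 7.352×10¹⁰ + 9.235×10⁹ = 8.276×10¹⁰ K⁴.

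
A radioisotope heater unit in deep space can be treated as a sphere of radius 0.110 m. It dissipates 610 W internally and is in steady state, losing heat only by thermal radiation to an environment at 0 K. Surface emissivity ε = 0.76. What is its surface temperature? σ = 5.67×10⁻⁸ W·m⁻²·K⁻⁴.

T ≈ 552 K

Steady state: internal power = radiated power, P = εσA T⁴.
Radiating area A = 4πr² = 0.1521 m².
T⁴ = P/(εσA) = 610/(0.76·5.67×10⁻⁸·0.1521) = 9.310×10¹⁰ K⁴.
T = (9.310×10¹⁰)^(1/4).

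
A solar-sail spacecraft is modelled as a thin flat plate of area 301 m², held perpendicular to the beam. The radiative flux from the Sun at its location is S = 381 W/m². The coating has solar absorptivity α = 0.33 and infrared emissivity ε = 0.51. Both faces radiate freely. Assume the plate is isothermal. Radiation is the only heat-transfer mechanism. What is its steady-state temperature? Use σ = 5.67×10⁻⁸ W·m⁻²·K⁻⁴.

At equilibrium, absorbed power = emitted power.
Absorbing cross-section = A = 301.0 m²; emitting surface = 2A = 602.0 m² (ratio 2).
αS·A_cross = εσ·A_surf·T⁴  ⇒  T⁴ = αS/(ε·2σ).
T⁴ = 0.330·381/(0.51·2·5.67×10⁻⁸) = 2.174×10⁹ K⁴.
T = (2.174×10⁹)^(1/4).

T ≈ 216 K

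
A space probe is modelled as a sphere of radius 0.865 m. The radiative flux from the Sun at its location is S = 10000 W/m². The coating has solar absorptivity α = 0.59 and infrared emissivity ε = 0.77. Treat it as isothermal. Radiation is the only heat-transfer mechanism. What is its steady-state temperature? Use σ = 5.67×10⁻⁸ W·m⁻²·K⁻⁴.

At equilibrium, absorbed power = emitted power.
Absorbing cross-section = πr² = 2.351 m²; emitting surface = 4πr² = 9.402 m² (ratio 4).
αS·A_cross = εσ·A_surf·T⁴  ⇒  T⁴ = αS/(ε·4σ).
T⁴ = 0.590·10000/(0.77·4·5.67×10⁻⁸) = 3.378×10¹⁰ K⁴.
T = (3.378×10¹⁰)^(1/4).

T ≈ 429 K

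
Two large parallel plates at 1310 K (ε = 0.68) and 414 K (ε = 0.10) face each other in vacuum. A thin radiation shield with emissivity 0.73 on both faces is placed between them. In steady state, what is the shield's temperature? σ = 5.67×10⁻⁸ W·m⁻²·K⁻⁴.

In steady state the net flux on the hot side equals that on the cold side.
σ(T₁⁴−T_s⁴)/D₁ = σ(T_s⁴−T₂⁴)/D₂, with D₁ = 1/ε₁+1/ε_s−1 = 1.840, D₂ = 1/ε_s+1/ε₂−1 = 10.37.
Solve for T_s⁴: T_s⁴ = (D₂·T₁⁴ + D₁·T₂⁴)/(D₁+D₂) = 2.506×10¹² K⁴.

T_s ≈ 1260 K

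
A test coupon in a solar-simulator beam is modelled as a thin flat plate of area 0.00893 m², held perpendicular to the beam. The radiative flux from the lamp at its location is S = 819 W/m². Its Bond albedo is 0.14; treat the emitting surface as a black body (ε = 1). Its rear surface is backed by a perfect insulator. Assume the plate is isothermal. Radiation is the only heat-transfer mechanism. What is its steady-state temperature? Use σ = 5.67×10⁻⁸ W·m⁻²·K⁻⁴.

At equilibrium, absorbed power = emitted power.
Absorbing cross-section = A = 0.008930 m²; emitting surface = A = 0.008930 m² (ratio 1).
(1−a)S·A_cross = εσ·A_surf·T⁴  ⇒  T⁴ = (1−a)S/(1σ).
T⁴ = 0.860·819/(1·5.67×10⁻⁸) = 1.242×10¹⁰ K⁴.
T = (1.242×10¹⁰)^(1/4).

T ≈ 334 K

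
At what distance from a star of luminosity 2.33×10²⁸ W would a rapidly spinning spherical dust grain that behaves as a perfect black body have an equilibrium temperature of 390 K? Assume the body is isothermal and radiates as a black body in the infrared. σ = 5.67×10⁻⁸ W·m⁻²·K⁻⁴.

d ≈ 5.94×10¹¹ m

For an isothermal black-emitting sphere, (1−a)S·πr² = σ·4πr²·T⁴ ⇒ S = 4σT⁴/(1−a).
S = 4·5.67×10⁻⁸·(390)⁴/1.00 = 5247 W/m².
Flux falls as S = L/(4πd²), so d = √(L/(4πS)) = √(2.33×10²⁸/(4π·5247)).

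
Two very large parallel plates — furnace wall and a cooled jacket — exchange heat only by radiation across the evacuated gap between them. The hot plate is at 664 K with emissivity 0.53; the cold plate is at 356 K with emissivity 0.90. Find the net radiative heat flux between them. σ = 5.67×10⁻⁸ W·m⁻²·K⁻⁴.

q ≈ 5060 W/m²

For two infinite grey parallel plates, q = σ(T₁⁴ − T₂⁴)/(1/ε₁ + 1/ε₂ − 1).
T₁⁴ − T₂⁴ = 1.944×10¹¹ − 1.606×10¹⁰ = 1.783×10¹¹ K⁴.
1/ε₁ + 1/ε₂ − 1 = 1.887 + 1.111 − 1 = 1.998.
q = 5.67×10⁻⁸ × 1.783×10¹¹ / 1.998.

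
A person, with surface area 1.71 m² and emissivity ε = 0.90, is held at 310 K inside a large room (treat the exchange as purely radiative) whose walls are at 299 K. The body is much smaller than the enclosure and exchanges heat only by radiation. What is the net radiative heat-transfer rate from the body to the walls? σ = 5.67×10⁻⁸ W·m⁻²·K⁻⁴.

P_net ≈ 108 W

For a small grey body in a large enclosure: P_net = εσA(T_body⁴ − T_wall⁴).
A = 1.71 m²; T_body⁴ − T_wall⁴ = 9.235×10⁹ − 7.993×10⁹ = 1.243×10⁹ K⁴.
|P_net| = 0.90·5.67×10⁻⁸·1.710·1.243×10⁹.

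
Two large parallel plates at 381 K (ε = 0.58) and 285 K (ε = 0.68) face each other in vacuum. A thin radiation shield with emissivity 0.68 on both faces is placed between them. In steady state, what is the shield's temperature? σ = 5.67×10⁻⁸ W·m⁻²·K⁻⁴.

In steady state the net flux on the hot side equals that on the cold side.
σ(T₁⁴−T_s⁴)/D₁ = σ(T_s⁴−T₂⁴)/D₂, with D₁ = 1/ε₁+1/ε_s−1 = 2.195, D₂ = 1/ε_s+1/ε₂−1 = 1.941.
Solve for T_s⁴: T_s⁴ = (D₂·T₁⁴ + D₁·T₂⁴)/(D₁+D₂) = 1.339×10¹⁰ K⁴.

T_s ≈ 340 K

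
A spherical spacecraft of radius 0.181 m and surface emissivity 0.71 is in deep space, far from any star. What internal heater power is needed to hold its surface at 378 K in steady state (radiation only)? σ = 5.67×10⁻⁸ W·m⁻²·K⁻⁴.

P = εσ·4πr²·T⁴.
4πr² = 0.4117 m²; T⁴ = 2.042×10¹⁰ K⁴.
P = 0.71·5.67×10⁻⁸·0.4117·2.042×10¹⁰.

P ≈ 338 W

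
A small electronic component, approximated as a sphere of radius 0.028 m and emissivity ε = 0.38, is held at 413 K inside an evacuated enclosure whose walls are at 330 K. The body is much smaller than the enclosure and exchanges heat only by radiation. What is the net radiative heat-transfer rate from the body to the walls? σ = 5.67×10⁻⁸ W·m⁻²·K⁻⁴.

For a small grey body in a large enclosure: P_net = εσA(T_body⁴ − T_wall⁴).
A = 4πr² = 0.009852 m²; T_body⁴ − T_wall⁴ = 2.909×10¹⁰ − 1.186×10¹⁰ = 1.723×10¹⁰ K⁴.
|P_net| = 0.38·5.67×10⁻⁸·0.009852·1.723×10¹⁰.

P_net ≈ 3.66 W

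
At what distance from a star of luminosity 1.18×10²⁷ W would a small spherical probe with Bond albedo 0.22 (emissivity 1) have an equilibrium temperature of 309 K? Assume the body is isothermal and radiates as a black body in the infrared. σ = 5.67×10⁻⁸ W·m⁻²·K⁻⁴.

For an isothermal black-emitting sphere, (1−a)S·πr² = σ·4πr²·T⁴ ⇒ S = 4σT⁴/(1−a).
S = 4·5.67×10⁻⁸·(309)⁴/0.780 = 2651 W/m².
Flux falls as S = L/(4πd²), so d = √(L/(4πS)) = √(1.18×10²⁷/(4π·2651)).

d ≈ 1.88×10¹¹ m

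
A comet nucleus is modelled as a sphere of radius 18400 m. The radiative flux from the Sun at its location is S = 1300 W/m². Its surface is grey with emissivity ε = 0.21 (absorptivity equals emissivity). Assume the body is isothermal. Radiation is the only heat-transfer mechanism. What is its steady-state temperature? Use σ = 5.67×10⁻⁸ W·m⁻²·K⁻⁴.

At equilibrium, absorbed power = emitted power.
Absorbing cross-section = πr² = 1.064×10⁹ m²; emitting surface = 4πr² = 4.254×10⁹ m² (ratio 4).
εS·A_cross = εσ·A_surf·T⁴  ⇒  T⁴ = S/(4σ)   (ε cancels).
T⁴ = 1300/(4·5.67×10⁻⁸) = 5.732×10⁹ K⁴.
T = (5.732×10⁹)^(1/4).

T ≈ 275 K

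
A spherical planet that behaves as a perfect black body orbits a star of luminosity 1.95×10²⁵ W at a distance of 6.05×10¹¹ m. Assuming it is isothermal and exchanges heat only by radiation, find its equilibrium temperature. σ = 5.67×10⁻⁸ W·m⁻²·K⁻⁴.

T ≈ 65.8 K

First find the stellar flux at distance d: S = L/(4πd²) = 1.95×10²⁵/(4π·(6.05×10¹¹)²) = 4.239 W/m².
For an isothermal sphere, absorbed (1−a)S·πr² = emitted σ·4πr²·T⁴, so T⁴ = (1−a)S/(4σ).
T⁴ = 1.00·4.239/(4·5.67×10⁻⁸) = 1.869×10⁷ K⁴.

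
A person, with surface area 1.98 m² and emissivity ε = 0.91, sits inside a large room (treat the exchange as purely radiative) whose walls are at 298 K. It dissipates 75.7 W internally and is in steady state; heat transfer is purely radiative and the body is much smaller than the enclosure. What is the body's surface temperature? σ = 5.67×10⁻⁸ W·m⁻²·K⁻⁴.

For a small grey body in a large enclosure, net radiated power = εσA(T⁴ − T_w⁴).
Steady state: P = εσA(T⁴ − T_w⁴) with A = 1.98 m².
T⁴ = P/(εσA) + T_w⁴ = 75.7/(0.91·5.67×10⁻⁸·1.980) + (298)⁴
    = 7.410×10⁸ + 7.886×10⁹ = 8.627×10⁹ K⁴.

T ≈ 305 K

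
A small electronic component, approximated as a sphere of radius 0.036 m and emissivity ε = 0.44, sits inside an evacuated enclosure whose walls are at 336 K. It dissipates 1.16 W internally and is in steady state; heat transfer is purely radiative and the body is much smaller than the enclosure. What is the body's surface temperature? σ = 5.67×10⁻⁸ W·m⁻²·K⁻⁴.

T ≈ 353 K

For a small grey body in a large enclosure, net radiated power = εσA(T⁴ − T_w⁴).
Steady state: P = εσA(T⁴ − T_w⁴) with A = 4πr² = 0.01629 m².
T⁴ = P/(εσA) + T_w⁴ = 1.16/(0.44·5.67×10⁻⁸·0.01629) + (336)⁴
    = 2.855×10⁹ + 1.275×10¹⁰ = 1.560×10¹⁰ K⁴.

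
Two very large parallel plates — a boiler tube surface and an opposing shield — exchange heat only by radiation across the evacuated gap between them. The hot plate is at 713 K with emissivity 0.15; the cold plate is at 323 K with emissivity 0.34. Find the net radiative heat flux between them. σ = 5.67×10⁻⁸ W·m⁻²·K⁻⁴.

For two infinite grey parallel plates, q = σ(T₁⁴ − T₂⁴)/(1/ε₁ + 1/ε₂ − 1).
T₁⁴ − T₂⁴ = 2.584×10¹¹ − 1.088×10¹⁰ = 2.476×10¹¹ K⁴.
1/ε₁ + 1/ε₂ − 1 = 6.667 + 2.941 − 1 = 8.608.
q = 5.67×10⁻⁸ × 2.476×10¹¹ / 8.608.

q ≈ 1630 W/m²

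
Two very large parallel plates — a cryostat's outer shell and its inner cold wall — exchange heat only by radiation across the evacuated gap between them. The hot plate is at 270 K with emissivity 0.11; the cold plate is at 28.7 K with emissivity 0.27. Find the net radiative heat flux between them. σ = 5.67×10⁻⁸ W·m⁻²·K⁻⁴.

For two infinite grey parallel plates, q = σ(T₁⁴ − T₂⁴)/(1/ε₁ + 1/ε₂ − 1).
T₁⁴ − T₂⁴ = 5.314×10⁹ − 6.785×10⁵ = 5.314×10⁹ K⁴.
1/ε₁ + 1/ε₂ − 1 = 9.091 + 3.704 − 1 = 11.79.
q = 5.67×10⁻⁸ × 5.314×10⁹ / 11.79.

q ≈ 25.5 W/m²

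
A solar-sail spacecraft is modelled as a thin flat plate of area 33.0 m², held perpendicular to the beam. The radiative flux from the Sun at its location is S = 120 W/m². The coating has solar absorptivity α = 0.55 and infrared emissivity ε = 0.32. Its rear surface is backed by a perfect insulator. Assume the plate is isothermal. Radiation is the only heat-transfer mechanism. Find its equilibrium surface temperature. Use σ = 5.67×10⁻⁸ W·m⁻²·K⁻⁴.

At equilibrium, absorbed power = emitted power.
Absorbing cross-section = A = 33.00 m²; emitting surface = A = 33.00 m² (ratio 1).
αS·A_cross = εσ·A_surf·T⁴  ⇒  T⁴ = αS/(ε·1σ).
T⁴ = 0.550·120/(0.32·1·5.67×10⁻⁸) = 3.638×10⁹ K⁴.
T = (3.638×10⁹)^(1/4).

T ≈ 246 K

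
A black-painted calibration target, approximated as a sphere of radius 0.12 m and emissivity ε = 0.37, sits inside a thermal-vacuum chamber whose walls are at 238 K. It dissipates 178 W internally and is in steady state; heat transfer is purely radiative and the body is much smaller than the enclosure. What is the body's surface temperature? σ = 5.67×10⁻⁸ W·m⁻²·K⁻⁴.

T ≈ 473 K

For a small grey body in a large enclosure, net radiated power = εσA(T⁴ − T_w⁴).
Steady state: P = εσA(T⁴ − T_w⁴) with A = 4πr² = 0.1810 m².
T⁴ = P/(εσA) + T_w⁴ = 178/(0.37·5.67×10⁻⁸·0.1810) + (238)⁴
    = 4.689×10¹⁰ + 3.209×10⁹ = 5.010×10¹⁰ K⁴.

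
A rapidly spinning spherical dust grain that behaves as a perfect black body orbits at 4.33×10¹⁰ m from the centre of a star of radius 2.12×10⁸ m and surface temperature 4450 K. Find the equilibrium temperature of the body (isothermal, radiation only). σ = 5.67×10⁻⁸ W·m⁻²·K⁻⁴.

The star's surface emits σT_*⁴; at distance d the flux is S = σT_*⁴(R_*/d)².
S = 5.67×10⁻⁸·(4450)⁴·(2.12×10⁸/4.33×10¹⁰)² = 533.0 W/m².
For an isothermal sphere T⁴ = (1−a)S/(4σ) = 2.350×10⁹ K⁴.

T ≈ 220 K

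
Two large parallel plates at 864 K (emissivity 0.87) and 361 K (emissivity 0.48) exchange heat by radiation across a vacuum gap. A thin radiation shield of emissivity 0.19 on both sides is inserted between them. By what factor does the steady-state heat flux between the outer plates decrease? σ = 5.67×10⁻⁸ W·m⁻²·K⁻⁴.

Without shield: q₀ = σΔ(T⁴)/(1/ε₁+1/ε₂−1) with denominator 2.233.
With shield the two gaps are in series; the resistances add: (1/ε₁+1/ε_s−1)+(1/ε_s+1/ε₂−1) = 5.413+6.346 = 11.76.
Heat-flux ratio q₀/q = 11.76/2.233.

factor ≈ 5.27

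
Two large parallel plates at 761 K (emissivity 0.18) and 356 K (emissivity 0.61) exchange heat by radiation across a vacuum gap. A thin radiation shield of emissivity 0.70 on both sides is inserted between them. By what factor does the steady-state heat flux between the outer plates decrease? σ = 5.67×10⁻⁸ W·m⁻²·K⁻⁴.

factor ≈ 1.30

Without shield: q₀ = σΔ(T⁴)/(1/ε₁+1/ε₂−1) with denominator 6.195.
With shield the two gaps are in series; the resistances add: (1/ε₁+1/ε_s−1)+(1/ε_s+1/ε₂−1) = 5.984+2.068 = 8.052.
Heat-flux ratio q₀/q = 8.052/6.195.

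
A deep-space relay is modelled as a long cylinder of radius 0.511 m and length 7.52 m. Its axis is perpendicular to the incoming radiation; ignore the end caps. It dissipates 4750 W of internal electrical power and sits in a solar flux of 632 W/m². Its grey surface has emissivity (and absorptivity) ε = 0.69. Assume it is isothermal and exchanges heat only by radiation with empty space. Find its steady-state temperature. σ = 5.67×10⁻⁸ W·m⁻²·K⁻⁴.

T ≈ 304 K

At steady state, absorbed solar power + internal power = radiated power.
Absorbed: α·S·A_cross = 0.69·632·7.685 = 3351 W (cross-section 2rL).
Total input = 3351 + 4750 = 8101 W.
Radiated: εσ·A_surf·T⁴ with A_surf = 2πrL = 24.14 m².
T⁴ = 8101/(0.69·5.67×10⁻⁸·24.14) = 8.577×10⁹ K⁴.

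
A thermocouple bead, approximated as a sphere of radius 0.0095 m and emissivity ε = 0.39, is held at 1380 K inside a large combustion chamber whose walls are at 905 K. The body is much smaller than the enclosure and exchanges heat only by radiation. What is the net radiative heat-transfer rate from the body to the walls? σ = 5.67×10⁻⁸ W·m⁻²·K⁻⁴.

For a small grey body in a large enclosure: P_net = εσA(T_body⁴ − T_wall⁴).
A = 4πr² = 0.001134 m²; T_body⁴ − T_wall⁴ = 3.627×10¹² − 6.708×10¹¹ = 2.956×10¹² K⁴.
|P_net| = 0.39·5.67×10⁻⁸·0.001134·2.956×10¹².

P_net ≈ 74.1 W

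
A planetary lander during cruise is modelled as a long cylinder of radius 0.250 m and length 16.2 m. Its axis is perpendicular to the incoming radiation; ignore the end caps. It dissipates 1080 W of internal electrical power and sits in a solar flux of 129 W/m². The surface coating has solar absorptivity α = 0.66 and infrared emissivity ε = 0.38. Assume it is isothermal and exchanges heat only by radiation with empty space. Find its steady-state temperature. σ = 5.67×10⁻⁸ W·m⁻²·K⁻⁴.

T ≈ 238 K

At steady state, absorbed solar power + internal power = radiated power.
Absorbed: α·S·A_cross = 0.66·129·8.100 = 689.6 W (cross-section 2rL).
Total input = 689.6 + 1080 = 1770 W.
Radiated: εσ·A_surf·T⁴ with A_surf = 2πrL = 25.45 m².
T⁴ = 1770/(0.38·5.67×10⁻⁸·25.45) = 3.228×10⁹ K⁴.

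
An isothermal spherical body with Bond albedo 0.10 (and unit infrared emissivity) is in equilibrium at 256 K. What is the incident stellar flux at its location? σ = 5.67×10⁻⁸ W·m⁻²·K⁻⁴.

S ≈ 1080 W/m²

(1−a)S·πr² = σ·4πr²·T⁴ ⇒ S = 4σT⁴/(1−a).
S = 4·5.67×10⁻⁸·4.295×10⁹/0.900.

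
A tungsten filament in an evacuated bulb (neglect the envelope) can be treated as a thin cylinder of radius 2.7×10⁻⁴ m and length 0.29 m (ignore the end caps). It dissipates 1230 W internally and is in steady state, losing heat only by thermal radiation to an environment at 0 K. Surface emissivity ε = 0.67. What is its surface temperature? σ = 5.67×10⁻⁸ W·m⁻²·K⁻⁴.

Steady state: internal power = radiated power, P = εσA T⁴.
Radiating area A = 2πrL = 4.920×10⁻⁴ m².
T⁴ = P/(εσA) = 1230/(0.67·5.67×10⁻⁸·4.920×10⁻⁴) = 6.581×10¹³ K⁴.
T = (6.581×10¹³)^(1/4).

T ≈ 2850 K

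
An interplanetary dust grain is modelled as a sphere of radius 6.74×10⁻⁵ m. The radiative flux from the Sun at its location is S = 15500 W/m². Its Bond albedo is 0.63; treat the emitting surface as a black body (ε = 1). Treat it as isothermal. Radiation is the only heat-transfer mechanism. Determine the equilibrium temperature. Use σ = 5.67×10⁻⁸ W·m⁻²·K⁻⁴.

T ≈ 399 K

At equilibrium, absorbed power = emitted power.
Absorbing cross-section = πr² = 1.427×10⁻⁸ m²; emitting surface = 4πr² = 5.709×10⁻⁸ m² (ratio 4).
(1−a)S·A_cross = εσ·A_surf·T⁴  ⇒  T⁴ = (1−a)S/(4σ).
T⁴ = 0.370·15500/(4·5.67×10⁻⁸) = 2.529×10¹⁰ K⁴.
T = (2.529×10¹⁰)^(1/4).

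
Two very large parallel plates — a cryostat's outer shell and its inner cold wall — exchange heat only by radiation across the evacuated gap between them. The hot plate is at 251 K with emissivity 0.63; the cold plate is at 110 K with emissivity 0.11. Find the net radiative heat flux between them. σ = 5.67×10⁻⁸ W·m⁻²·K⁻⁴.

q ≈ 22.4 W/m²

For two infinite grey parallel plates, q = σ(T₁⁴ − T₂⁴)/(1/ε₁ + 1/ε₂ − 1).
T₁⁴ − T₂⁴ = 3.969×10⁹ − 1.464×10⁸ = 3.823×10⁹ K⁴.
1/ε₁ + 1/ε₂ − 1 = 1.587 + 9.091 − 1 = 9.678.
q = 5.67×10⁻⁸ × 3.823×10⁹ / 9.678.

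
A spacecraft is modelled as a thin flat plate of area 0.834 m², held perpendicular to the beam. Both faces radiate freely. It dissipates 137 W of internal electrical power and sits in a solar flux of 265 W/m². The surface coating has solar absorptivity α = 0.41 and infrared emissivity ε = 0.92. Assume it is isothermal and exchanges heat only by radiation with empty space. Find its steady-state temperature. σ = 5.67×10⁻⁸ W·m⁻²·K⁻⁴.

At steady state, absorbed solar power + internal power = radiated power.
Absorbed: α·S·A_cross = 0.41·265·0.8340 = 90.61 W (cross-section A).
Total input = 90.61 + 137 = 227.6 W.
Radiated: εσ·A_surf·T⁴ with A_surf = 2A = 1.668 m².
T⁴ = 227.6/(0.92·5.67×10⁻⁸·1.668) = 2.616×10⁹ K⁴.

T ≈ 226 K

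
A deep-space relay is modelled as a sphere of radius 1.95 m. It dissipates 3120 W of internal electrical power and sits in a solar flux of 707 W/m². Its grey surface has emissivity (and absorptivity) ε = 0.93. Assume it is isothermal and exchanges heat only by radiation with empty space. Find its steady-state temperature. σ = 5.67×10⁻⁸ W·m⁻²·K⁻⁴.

T ≈ 257 K

At steady state, absorbed solar power + internal power = radiated power.
Absorbed: α·S·A_cross = 0.93·707·11.95 = 7855 W (cross-section πr²).
Total input = 7855 + 3120 = 10970 W.
Radiated: εσ·A_surf·T⁴ with A_surf = 4πr² = 47.78 m².
T⁴ = 10970/(0.93·5.67×10⁻⁸·47.78) = 4.356×10⁹ K⁴.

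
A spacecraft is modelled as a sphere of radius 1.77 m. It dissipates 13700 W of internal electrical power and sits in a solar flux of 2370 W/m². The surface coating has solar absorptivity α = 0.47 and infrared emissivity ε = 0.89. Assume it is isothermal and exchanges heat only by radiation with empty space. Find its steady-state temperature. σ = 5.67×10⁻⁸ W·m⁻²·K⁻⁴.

T ≈ 334 K

At steady state, absorbed solar power + internal power = radiated power.
Absorbed: α·S·A_cross = 0.47·2370·9.842 = 10960 W (cross-section πr²).
Total input = 10960 + 13700 = 24660 W.
Radiated: εσ·A_surf·T⁴ with A_surf = 4πr² = 39.37 m².
T⁴ = 24660/(0.89·5.67×10⁻⁸·39.37) = 1.241×10¹⁰ K⁴.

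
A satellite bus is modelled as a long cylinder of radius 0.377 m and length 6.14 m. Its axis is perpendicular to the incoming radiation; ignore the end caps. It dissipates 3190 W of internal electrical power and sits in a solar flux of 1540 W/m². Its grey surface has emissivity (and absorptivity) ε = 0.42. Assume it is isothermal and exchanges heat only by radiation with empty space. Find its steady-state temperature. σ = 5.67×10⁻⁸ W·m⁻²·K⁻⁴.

At steady state, absorbed solar power + internal power = radiated power.
Absorbed: α·S·A_cross = 0.42·1540·4.630 = 2994 W (cross-section 2rL).
Total input = 2994 + 3190 = 6184 W.
Radiated: εσ·A_surf·T⁴ with A_surf = 2πrL = 14.54 m².
T⁴ = 6184/(0.42·5.67×10⁻⁸·14.54) = 1.786×10¹⁰ K⁴.

T ≈ 366 K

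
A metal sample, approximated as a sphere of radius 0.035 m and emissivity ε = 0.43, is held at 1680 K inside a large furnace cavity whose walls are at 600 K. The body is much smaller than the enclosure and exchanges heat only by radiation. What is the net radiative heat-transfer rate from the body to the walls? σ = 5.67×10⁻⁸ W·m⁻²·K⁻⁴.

For a small grey body in a large enclosure: P_net = εσA(T_body⁴ − T_wall⁴).
A = 4πr² = 0.01539 m²; T_body⁴ − T_wall⁴ = 7.966×10¹² − 1.296×10¹¹ = 7.836×10¹² K⁴.
|P_net| = 0.43·5.67×10⁻⁸·0.01539·7.836×10¹².

P_net ≈ 2940 W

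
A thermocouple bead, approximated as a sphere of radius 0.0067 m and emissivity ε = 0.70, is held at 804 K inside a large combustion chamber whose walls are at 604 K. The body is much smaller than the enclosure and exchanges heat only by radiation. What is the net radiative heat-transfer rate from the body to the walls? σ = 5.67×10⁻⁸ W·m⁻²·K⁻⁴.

P_net ≈ 6.38 W

For a small grey body in a large enclosure: P_net = εσA(T_body⁴ − T_wall⁴).
A = 4πr² = 5.641×10⁻⁴ m²; T_body⁴ − T_wall⁴ = 4.179×10¹¹ − 1.331×10¹¹ = 2.848×10¹¹ K⁴.
|P_net| = 0.70·5.67×10⁻⁸·5.641×10⁻⁴·2.848×10¹¹.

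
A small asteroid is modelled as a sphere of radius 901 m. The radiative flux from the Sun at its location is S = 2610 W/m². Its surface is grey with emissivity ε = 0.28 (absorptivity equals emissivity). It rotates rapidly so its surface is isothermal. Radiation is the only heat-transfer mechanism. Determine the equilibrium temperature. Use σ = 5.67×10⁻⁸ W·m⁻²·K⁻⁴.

T ≈ 328 K

At equilibrium, absorbed power = emitted power.
Absorbing cross-section = πr² = 2.550×10⁶ m²; emitting surface = 4πr² = 1.020×10⁷ m² (ratio 4).
εS·A_cross = εσ·A_surf·T⁴  ⇒  T⁴ = S/(4σ)   (ε cancels).
T⁴ = 2610/(4·5.67×10⁻⁸) = 1.151×10¹⁰ K⁴.
T = (1.151×10¹⁰)^(1/4).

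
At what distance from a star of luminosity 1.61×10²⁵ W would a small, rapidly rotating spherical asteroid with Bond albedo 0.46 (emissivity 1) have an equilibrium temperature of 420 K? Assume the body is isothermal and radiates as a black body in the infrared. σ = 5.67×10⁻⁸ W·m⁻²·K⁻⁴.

For an isothermal black-emitting sphere, (1−a)S·πr² = σ·4πr²·T⁴ ⇒ S = 4σT⁴/(1−a).
S = 4·5.67×10⁻⁸·(420)⁴/0.540 = 13070 W/m².
Flux falls as S = L/(4πd²), so d = √(L/(4πS)) = √(1.61×10²⁵/(4π·13070)).

d ≈ 9.90×10⁹ m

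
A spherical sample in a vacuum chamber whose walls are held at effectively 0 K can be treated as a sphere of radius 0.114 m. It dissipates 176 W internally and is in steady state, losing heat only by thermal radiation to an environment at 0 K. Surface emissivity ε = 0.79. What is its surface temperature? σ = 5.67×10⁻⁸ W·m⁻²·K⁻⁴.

T ≈ 394 K

Steady state: internal power = radiated power, P = εσA T⁴.
Radiating area A = 4πr² = 0.1633 m².
T⁴ = P/(εσA) = 176/(0.79·5.67×10⁻⁸·0.1633) = 2.406×10¹⁰ K⁴.
T = (2.406×10¹⁰)^(1/4).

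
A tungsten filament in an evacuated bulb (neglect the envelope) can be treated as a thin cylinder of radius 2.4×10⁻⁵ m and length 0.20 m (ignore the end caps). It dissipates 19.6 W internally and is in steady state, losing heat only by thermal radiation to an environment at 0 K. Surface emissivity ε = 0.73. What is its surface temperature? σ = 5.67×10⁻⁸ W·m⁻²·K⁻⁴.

Steady state: internal power = radiated power, P = εσA T⁴.
Radiating area A = 2πrL = 3.016×10⁻⁵ m².
T⁴ = P/(εσA) = 19.6/(0.73·5.67×10⁻⁸·3.016×10⁻⁵) = 1.570×10¹³ K⁴.
T = (1.570×10¹³)^(1/4).

T ≈ 1990 K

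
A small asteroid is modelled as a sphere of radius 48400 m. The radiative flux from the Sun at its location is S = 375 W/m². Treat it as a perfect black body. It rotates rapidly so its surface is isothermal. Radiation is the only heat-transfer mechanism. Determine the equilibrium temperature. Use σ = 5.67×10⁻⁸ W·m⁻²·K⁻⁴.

T ≈ 202 K

At equilibrium, absorbed power = emitted power.
Absorbing cross-section = πr² = 7.359×10⁹ m²; emitting surface = 4πr² = 2.944×10¹⁰ m² (ratio 4).
S·A_cross = εσ·A_surf·T⁴  ⇒  T⁴ = S/(4σ).
T⁴ = 1.00·375/(4·5.67×10⁻⁸) = 1.653×10⁹ K⁴.
T = (1.653×10⁹)^(1/4).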